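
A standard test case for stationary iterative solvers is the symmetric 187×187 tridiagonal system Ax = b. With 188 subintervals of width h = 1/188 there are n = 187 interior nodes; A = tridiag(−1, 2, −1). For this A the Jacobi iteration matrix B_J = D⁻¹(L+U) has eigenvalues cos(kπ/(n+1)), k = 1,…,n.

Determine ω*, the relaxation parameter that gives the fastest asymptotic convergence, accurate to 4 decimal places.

With n=187, ρ(Jacobi) = cos(π/188) = 0.9999.
root = sin(π/188) = 0.01671  (since 1−cos² = sin²).
Then 2/(1+√(1−ρ_J²)) = 2/(1+0.01671); ω* = 2/1.01671 = 1.9671.
ρ_SOR = ω* − 1 ≈ 0.9671.

ω* = 1.9671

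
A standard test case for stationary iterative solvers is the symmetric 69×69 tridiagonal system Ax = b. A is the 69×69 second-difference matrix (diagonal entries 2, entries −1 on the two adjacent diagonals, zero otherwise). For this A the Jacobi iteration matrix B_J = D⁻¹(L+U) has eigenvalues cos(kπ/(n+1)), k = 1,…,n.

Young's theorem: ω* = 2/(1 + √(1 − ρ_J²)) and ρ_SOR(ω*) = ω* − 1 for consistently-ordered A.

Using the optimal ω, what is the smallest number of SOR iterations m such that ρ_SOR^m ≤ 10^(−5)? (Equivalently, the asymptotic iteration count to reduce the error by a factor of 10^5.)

m = 129

n=69: λ(B_J) = 1 − λ(A)/2 = cos(kπ/70); k=1 gives ρ_J = 0.9989931.
√(1−ρ_J²) = |sin(π/70)| = 0.0448648
ω* = 2 / (1 + 0.0448648) = 2 / 1.0448648 ≈ 1.9141232.
Hence ρ(B_{ω*}) = 1.9141232 − 1 = 0.9141232.
For 5 digits: m = 5·ln10 / (−ln 0.9141232) = 11.5129/0.0897899 = 128.220; round up → m = 129.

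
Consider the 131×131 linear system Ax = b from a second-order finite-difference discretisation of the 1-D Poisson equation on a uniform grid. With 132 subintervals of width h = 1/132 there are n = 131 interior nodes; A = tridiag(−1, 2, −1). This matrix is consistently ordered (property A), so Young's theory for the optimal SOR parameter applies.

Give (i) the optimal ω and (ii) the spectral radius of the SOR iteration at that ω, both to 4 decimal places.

B_J for the 131×131 system has eigenvalues cos(kπ/132); ρ_J = cos(π/132) = 0.9997.
√(1−ρ_J²) simplifies to sin(π/132) = 0.02380.
[ω*] 2 ÷ (1 + 0.02380) = 2 ÷ 1.02380 = 1.9535.
ρ(B_{ω*}) = ω*−1 = 0.9535

ω* = 1.9535, ρ_SOR = 0.9535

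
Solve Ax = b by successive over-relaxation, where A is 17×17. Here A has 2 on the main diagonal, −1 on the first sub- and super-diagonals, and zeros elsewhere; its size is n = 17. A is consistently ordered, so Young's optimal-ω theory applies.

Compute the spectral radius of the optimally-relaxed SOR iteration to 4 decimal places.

ρ_SOR = 0.7041

With n=17, ρ(Jacobi) = cos(π/18) = 0.9848.
1 − cos²(π/18) = sin²(π/18) ⇒ √(1−ρ_J²) = sin(π/18) = 0.17365.
Then 2/(1+√(1−ρ_J²)) = 2/(1+0.17365); ω* = 2/1.17365 = 1.7041.
and ρ(B_{ω*}) = 1.7041 − 1 = 0.7041.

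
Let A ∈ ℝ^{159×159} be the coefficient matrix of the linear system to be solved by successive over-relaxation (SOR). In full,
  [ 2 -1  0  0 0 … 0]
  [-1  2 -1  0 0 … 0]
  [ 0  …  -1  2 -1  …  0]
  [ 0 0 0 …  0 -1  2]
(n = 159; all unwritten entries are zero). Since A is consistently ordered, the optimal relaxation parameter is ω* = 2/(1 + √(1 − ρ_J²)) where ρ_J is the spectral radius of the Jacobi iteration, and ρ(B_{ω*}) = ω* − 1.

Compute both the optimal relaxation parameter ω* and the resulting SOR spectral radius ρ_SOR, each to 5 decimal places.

ω* = 1.96149, ρ_SOR = 0.96149

With n=159, ρ(Jacobi) = cos(π/160) = 0.99981.
root = sin(π/160) = 0.019634  (since 1−cos² = sin²).
So ω* = 2/1.019634 = 1.96149 (Young).
ρ_SOR = ω* − 1 ≈ 0.96149.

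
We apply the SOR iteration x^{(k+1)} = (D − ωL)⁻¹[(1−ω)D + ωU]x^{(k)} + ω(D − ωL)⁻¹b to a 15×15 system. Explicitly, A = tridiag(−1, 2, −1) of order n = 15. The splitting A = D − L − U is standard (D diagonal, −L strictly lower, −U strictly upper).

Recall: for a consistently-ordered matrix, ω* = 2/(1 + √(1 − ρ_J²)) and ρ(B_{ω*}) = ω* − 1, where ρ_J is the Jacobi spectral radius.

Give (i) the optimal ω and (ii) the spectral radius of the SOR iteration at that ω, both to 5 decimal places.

ρ_J = max_k |cos(kπ/16)| = cos(π/16) = 0.98079
√(1−ρ_J²) = |sin(π/16)| = 0.195090
ω* = 2/(1 + 0.195090) = 2/1.195090 = 1.67351.
ρ_SOR = ω* − 1 ≈ 0.67351.

ω* = 1.67351, ρ_SOR = 0.67351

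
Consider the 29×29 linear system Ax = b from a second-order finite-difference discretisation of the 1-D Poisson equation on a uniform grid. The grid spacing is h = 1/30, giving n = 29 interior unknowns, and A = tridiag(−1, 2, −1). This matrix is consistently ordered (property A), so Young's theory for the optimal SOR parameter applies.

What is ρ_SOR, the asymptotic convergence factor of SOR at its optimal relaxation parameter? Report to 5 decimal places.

spectrum of D⁻¹(L+U) = {cos(kπ/30) : 1≤k≤29}; ρ_J = cos(π/30) = 0.99452.
√(1−ρ_J²) simplifies to sin(π/30) = 0.104528.
ω* = 2 / (1 + 0.104528) = 2 / 1.104528 ≈ 1.81073.
At ω = 1.81073 every |λ(B_ω)| = ω−1, so ρ_SOR = 0.81073.

ρ_SOR = 0.81073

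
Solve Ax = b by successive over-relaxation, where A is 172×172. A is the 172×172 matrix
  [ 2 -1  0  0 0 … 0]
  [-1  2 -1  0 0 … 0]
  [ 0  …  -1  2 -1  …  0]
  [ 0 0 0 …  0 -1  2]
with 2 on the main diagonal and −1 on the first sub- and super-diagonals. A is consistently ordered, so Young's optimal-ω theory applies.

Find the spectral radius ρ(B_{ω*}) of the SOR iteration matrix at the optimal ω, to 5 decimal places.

½·tridiag(1,0,1) at n=172: λ_k = cos(kπ/173); max |λ| at k=1 ⇒ ρ_J = cos(π/173) ≈ 0.99984.
√(1 − cos²(π/173)) = sin(π/173) ≈ 0.018158.
ω* = 2/(1+0.018158) = 1.96433
ρ_SOR = ω* − 1 = 1.96433 − 1 = 0.96433.

ρ_SOR = 0.96433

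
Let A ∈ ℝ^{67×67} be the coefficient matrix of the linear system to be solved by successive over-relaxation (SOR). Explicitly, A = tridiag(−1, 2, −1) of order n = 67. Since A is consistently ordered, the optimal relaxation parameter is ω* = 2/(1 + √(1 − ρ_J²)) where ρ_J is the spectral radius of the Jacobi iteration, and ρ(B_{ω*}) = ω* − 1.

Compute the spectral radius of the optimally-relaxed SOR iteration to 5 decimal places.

ρ_SOR = 0.91171

With n=67, ρ(Jacobi) = cos(π/68) = 0.99893.
√(1−ρ_J²) = |sin(π/68)| = 0.046183
Then 2/(1+√(1−ρ_J²)) = 2/(1+0.046183); ω* = 2/1.046183 = 1.91171.
Hence ρ(B_{ω*}) = 1.91171 − 1 = 0.91171.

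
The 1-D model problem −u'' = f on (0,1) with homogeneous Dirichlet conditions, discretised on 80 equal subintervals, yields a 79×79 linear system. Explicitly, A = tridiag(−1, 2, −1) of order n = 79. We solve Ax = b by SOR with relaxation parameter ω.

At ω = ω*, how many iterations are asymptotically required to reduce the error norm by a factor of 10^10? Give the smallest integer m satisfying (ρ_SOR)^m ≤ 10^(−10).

½·tridiag(1,0,1) at n=79: λ_k = cos(kπ/80); max |λ| at k=1 ⇒ ρ_J = cos(π/80) ≈ 0.9992290.
√(1−ρ_J²) simplifies to sin(π/80) = 0.0392598.
Then 2/(1+√(1−ρ_J²)) = 2/(1+0.0392598); ω* = 2/1.0392598 = 1.9244466.
[ρ_SOR] ω* − 1 = 0.9244466.
m ≥ 10·ln10 / (−ln 0.9244466) = 293.100; smallest integer m = 294.

m = 294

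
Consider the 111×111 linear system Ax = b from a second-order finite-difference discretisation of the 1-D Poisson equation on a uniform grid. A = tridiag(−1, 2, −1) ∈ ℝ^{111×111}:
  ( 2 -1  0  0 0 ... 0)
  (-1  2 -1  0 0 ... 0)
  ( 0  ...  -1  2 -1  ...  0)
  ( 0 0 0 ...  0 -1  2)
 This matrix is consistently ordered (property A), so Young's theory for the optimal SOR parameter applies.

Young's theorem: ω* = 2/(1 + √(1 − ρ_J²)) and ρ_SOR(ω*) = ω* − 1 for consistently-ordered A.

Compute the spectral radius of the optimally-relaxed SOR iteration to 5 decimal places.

ρ_SOR = 0.94544

With n=111, ρ(Jacobi) = cos(π/112) = 0.99961.
root = sin(π/112) = 0.028046  (since 1−cos² = sin²).
[ω*] 2 ÷ (1 + 0.028046) = 2 ÷ 1.028046 = 1.94544.
ρ_SOR = ω* − 1 ≈ 0.94544.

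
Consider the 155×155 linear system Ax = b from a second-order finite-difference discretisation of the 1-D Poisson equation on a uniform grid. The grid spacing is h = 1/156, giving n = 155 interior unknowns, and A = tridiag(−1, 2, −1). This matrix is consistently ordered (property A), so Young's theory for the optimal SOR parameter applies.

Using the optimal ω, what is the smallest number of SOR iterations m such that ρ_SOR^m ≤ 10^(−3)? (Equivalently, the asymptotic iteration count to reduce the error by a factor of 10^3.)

m = 172

B_J for the 155×155 system has eigenvalues cos(kπ/156); ρ_J = cos(π/156) = 0.9997972.
1 − cos²(π/156) = sin²(π/156) ⇒ √(1−ρ_J²) = sin(π/156) = 0.0201371.
ω* = 2/(1+0.0201371) = 1.9605208
Hence ρ(B_{ω*}) = 1.9605208 − 1 = 0.9605208.
(0.9605208)^m ≤ 10^{−3}  ⇒  m·ln(0.9605208) ≤ −3·ln10  ⇒  m ≥ 171.495  ⇒  m = 172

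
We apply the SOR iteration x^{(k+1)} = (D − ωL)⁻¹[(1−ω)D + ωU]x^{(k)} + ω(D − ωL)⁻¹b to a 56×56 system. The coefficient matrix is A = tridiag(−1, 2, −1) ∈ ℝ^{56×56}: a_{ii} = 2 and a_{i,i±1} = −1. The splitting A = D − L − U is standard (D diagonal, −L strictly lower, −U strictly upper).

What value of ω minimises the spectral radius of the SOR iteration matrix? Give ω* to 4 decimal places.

ω* = 1.8956

½·tridiag(1,0,1) at n=56: λ_k = cos(kπ/57); max |λ| at k=1 ⇒ ρ_J = cos(π/57) ≈ 0.9985.
√(1−ρ_J²) simplifies to sin(π/57) = 0.05509.
Then 2/(1+√(1−ρ_J²)) = 2/(1+0.05509); ω* = 2/1.05509 = 1.8956.
[ρ_SOR] ω* − 1 = 0.8956.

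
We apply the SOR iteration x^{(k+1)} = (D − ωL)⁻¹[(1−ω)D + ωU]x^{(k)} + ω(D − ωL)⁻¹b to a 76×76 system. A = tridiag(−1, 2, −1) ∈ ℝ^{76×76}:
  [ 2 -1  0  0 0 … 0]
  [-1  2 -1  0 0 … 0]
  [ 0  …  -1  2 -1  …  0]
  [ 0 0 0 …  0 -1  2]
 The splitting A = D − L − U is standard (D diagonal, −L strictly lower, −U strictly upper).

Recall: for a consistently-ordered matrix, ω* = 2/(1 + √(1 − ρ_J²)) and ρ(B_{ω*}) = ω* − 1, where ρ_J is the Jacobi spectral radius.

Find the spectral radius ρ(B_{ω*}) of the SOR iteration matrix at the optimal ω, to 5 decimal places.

B_J for the 76×76 system has eigenvalues cos(kπ/77); ρ_J = cos(π/77) = 0.99917.
1 − cos²(π/77) = sin²(π/77) ⇒ √(1−ρ_J²) = sin(π/77) = 0.040789.
So ω* = 2/1.040789 = 1.92162 (Young).
[ρ_SOR] ω* − 1 = 0.92162.

ρ_SOR = 0.92162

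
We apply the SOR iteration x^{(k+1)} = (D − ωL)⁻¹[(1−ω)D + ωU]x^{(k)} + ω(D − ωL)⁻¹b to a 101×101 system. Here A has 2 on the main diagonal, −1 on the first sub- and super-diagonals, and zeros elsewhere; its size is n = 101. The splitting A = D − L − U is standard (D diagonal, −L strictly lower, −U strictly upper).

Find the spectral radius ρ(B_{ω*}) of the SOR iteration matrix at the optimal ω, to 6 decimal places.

ρ_SOR = 0.940250

B_J for the 101×101 system has eigenvalues cos(kπ/102); ρ_J = cos(π/102) = 0.999526.
1 − cos²(π/102) = sin²(π/102) ⇒ √(1−ρ_J²) = sin(π/102) = 0.0307951.
[ω*] 2 ÷ (1 + 0.0307951) = 2 ÷ 1.0307951 = 1.940250.
Hence ρ(B_{ω*}) = 1.940250 − 1 = 0.940250.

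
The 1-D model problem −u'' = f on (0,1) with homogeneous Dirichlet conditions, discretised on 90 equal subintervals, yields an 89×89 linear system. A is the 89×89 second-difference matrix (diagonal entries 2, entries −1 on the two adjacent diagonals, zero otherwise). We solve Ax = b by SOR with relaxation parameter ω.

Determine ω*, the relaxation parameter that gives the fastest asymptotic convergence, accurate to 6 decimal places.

B_J for the 89×89 system has eigenvalues cos(kπ/90); ρ_J = cos(π/90) = 0.999391.
√(1 − cos²(π/90)) = sin(π/90) ≈ 0.0348995.
So ω* = 2/1.0348995 = 1.932555 (Young).
ρ_SOR = ω* − 1 ≈ 0.932555.

ω* = 1.932555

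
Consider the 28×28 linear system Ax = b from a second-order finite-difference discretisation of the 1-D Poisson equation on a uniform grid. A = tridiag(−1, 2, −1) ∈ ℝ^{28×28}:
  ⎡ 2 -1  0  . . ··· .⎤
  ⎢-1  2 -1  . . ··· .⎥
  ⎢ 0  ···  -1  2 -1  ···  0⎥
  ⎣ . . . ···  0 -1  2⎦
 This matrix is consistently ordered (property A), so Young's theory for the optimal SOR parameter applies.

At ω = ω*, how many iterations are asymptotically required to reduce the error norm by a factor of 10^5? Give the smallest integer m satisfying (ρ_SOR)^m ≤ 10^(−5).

B_J for the 28×28 system has eigenvalues cos(kπ/29); ρ_J = cos(π/29) = 0.9941380.
root = sin(π/29) = 0.1081190  (since 1−cos² = sin²).
Young: ω* = 2/(1+√(1−ρ_J²)) = 2/(1+0.1081190) = 2/1.1081190 = 1.8048603.
ρ_SOR = ω* − 1 ≈ 0.8048603.
(0.8048603)^m ≤ 10^{−5}  ⇒  m·ln(0.8048603) ≤ −5·ln10  ⇒  m ≥ 53.034  ⇒  m = 54

m = 54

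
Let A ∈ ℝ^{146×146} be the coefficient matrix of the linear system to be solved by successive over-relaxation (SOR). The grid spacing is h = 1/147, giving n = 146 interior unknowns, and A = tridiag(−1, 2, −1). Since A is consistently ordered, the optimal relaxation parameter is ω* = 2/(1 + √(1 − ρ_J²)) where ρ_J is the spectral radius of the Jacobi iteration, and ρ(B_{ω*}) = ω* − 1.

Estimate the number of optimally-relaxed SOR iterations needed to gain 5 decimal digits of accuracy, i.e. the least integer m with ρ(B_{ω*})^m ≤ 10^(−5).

m = 270

spectrum of D⁻¹(L+U) = {cos(kπ/147) : 1≤k≤146}; ρ_J = cos(π/147) = 0.9997716.
√(1 − cos²(π/147)) = sin(π/147) ≈ 0.0213698.
So ω* = 2/1.0213698 = 1.9581546 (Young).
[ρ_SOR] ω* − 1 = 0.9581546.
m ≥ 5·ln10 / (−ln 0.9581546) = 269.332; smallest integer m = 270.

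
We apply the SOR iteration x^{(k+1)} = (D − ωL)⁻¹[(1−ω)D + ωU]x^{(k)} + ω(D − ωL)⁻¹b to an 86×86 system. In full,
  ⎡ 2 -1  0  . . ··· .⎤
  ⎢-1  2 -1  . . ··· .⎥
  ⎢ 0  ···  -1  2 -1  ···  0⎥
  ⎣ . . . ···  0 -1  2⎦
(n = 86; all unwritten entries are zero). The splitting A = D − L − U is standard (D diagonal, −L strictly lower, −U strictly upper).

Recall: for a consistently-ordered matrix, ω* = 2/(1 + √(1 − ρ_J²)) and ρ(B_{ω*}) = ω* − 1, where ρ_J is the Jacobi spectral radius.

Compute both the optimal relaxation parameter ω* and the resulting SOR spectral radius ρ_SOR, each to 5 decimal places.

ω* = 1.93031, ρ_SOR = 0.93031

[ρ_J] n=86: ρ(B_J) = cos(π/(n+1)) = cos(π/87) = 0.99935.
√(1−ρ_J²) simplifies to sin(π/87) = 0.036102.
[ω*] 2 ÷ (1 + 0.036102) = 2 ÷ 1.036102 = 1.93031.
ρ_SOR = ω* − 1 ≈ 0.93031.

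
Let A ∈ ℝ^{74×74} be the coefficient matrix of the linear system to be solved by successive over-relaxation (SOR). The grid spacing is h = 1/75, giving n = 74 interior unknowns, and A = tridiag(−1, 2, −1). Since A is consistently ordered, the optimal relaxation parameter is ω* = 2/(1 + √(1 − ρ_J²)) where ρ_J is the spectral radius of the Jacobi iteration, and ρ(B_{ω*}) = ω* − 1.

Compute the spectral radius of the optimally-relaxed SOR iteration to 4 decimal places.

ρ_SOR = 0.9196

With n=74, ρ(Jacobi) = cos(π/75) = 0.9991.
√(1 − cos²(π/75)) = sin(π/75) ≈ 0.04188.
Young: ω* = 2/(1+√(1−ρ_J²)) = 2/(1+0.04188) = 2/1.04188 = 1.9196.
[ρ_SOR] ω* − 1 = 0.9196.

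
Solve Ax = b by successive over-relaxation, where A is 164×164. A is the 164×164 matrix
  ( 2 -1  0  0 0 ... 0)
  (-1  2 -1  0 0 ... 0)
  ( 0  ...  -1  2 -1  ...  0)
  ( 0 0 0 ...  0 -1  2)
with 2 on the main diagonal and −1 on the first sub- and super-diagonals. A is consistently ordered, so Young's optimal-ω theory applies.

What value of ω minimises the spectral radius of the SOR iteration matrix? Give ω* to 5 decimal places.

With n=164, ρ(Jacobi) = cos(π/165) = 0.99982.
1 − cos²(π/165) = sin²(π/165) ⇒ √(1−ρ_J²) = sin(π/165) = 0.019039.
[ω*] 2 ÷ (1 + 0.019039) = 2 ÷ 1.019039 = 1.96263.
ρ_SOR = ω* − 1 ≈ 0.96263.

ω* = 1.96263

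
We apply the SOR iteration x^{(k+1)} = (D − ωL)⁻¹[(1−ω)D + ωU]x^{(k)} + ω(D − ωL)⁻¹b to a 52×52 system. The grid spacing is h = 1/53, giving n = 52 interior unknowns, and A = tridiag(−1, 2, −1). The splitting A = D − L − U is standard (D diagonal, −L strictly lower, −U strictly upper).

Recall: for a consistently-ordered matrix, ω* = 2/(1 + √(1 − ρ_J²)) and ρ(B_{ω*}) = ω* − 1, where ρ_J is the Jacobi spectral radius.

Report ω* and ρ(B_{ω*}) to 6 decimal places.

B_J for the 52×52 system has eigenvalues cos(kπ/53); ρ_J = cos(π/53) = 0.998244.
√(1 − cos²(π/53)) = sin(π/53) ≈ 0.0592406.
ω* = 2/(1 + 0.0592406) = 2/1.0592406 = 1.888145.
Hence ρ(B_{ω*}) = 1.888145 − 1 = 0.888145.

ω* = 1.888145, ρ_SOR = 0.888145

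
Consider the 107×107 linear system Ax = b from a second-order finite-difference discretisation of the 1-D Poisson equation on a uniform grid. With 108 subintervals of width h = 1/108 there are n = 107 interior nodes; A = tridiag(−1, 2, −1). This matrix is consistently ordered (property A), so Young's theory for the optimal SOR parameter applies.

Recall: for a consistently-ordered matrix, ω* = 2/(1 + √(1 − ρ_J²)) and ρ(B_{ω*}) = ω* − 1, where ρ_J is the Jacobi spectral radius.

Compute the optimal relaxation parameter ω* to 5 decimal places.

ω* = 1.94347

B_J for the 107×107 system has eigenvalues cos(kπ/108); ρ_J = cos(π/108) = 0.99958.
root = sin(π/108) = 0.029085  (since 1−cos² = sin²).
Young: ω* = 2/(1+√(1−ρ_J²)) = 2/(1+0.029085) = 2/1.029085 = 1.94347.
Hence ρ(B_{ω*}) = 1.94347 − 1 = 0.94347.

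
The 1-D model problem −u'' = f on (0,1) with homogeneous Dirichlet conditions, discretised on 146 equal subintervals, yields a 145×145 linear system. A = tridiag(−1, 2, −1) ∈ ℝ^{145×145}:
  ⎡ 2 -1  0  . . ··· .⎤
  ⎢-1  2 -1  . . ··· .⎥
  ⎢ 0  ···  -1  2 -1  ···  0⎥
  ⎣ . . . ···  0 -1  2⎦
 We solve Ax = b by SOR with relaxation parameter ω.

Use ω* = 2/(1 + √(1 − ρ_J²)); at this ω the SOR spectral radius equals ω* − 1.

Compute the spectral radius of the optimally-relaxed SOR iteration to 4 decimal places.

ρ_SOR = 0.9579

½·tridiag(1,0,1) at n=145: λ_k = cos(kπ/146); max |λ| at k=1 ⇒ ρ_J = cos(π/146) ≈ 0.9998.
root = sin(π/146) = 0.02152  (since 1−cos² = sin²).
[ω*] 2 ÷ (1 + 0.02152) = 2 ÷ 1.02152 = 1.9579.
ρ(B_{ω*}) = ω*−1 = 0.9579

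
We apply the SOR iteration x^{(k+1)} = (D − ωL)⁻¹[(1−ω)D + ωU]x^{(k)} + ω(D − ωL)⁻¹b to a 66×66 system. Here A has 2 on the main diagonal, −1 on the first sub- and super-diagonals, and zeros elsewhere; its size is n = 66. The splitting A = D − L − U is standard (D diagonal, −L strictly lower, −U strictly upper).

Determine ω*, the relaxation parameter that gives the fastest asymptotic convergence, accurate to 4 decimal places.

ω* = 1.9105

ρ_J = max_k |cos(kπ/67)| = cos(π/67) = 0.9989
√(1−ρ_J²) simplifies to sin(π/67) = 0.04687.
Young: ω* = 2/(1+√(1−ρ_J²)) = 2/(1+0.04687) = 2/1.04687 = 1.9105.
At ω = 1.9105 every |λ(B_ω)| = ω−1, so ρ_SOR = 0.9105.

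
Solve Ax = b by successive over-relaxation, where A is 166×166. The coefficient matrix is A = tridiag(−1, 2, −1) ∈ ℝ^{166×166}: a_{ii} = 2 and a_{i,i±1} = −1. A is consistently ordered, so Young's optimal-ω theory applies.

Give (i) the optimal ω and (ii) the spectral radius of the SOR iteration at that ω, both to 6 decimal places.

ω* = 1.963073, ρ_SOR = 0.963073

spectrum of D⁻¹(L+U) = {cos(kπ/167) : 1≤k≤166}; ρ_J = cos(π/167) = 0.999823.
root = sin(π/167) = 0.0188108  (since 1−cos² = sin²).
ω* = 2/(1 + 0.0188108) = 2/1.0188108 = 1.963073.
ρ_SOR = ω* − 1 = 1.963073 − 1 = 0.963073.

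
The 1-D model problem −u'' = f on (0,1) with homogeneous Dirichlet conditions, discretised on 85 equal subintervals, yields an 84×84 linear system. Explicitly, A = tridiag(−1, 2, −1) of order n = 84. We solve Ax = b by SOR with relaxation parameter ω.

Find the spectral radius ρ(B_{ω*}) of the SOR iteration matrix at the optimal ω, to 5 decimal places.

ρ_SOR = 0.92873

spectrum of D⁻¹(L+U) = {cos(kπ/85) : 1≤k≤84}; ρ_J = cos(π/85) = 0.99932.
1 − cos²(π/85) = sin²(π/85) ⇒ √(1−ρ_J²) = sin(π/85) = 0.036951.
Young: ω* = 2/(1+√(1−ρ_J²)) = 2/(1+0.036951) = 2/1.036951 = 1.92873.
Hence ρ(B_{ω*}) = 1.92873 − 1 = 0.92873.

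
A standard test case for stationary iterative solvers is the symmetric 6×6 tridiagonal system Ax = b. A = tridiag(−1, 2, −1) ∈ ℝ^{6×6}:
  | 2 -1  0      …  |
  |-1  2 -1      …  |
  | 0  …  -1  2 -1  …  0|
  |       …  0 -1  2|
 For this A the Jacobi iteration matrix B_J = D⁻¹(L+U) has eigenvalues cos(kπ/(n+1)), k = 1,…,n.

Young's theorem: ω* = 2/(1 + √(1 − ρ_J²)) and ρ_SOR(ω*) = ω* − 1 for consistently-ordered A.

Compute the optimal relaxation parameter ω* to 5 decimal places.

½·tridiag(1,0,1) at n=6: λ_k = cos(kπ/7); max |λ| at k=1 ⇒ ρ_J = cos(π/7) ≈ 0.90097.
√(1 − cos²(π/7)) = sin(π/7) ≈ 0.433884.
Young: ω* = 2/(1+√(1−ρ_J²)) = 2/(1+0.433884) = 2/1.433884 = 1.39481.
and ρ(B_{ω*}) = 1.39481 − 1 = 0.39481.

ω* = 1.39481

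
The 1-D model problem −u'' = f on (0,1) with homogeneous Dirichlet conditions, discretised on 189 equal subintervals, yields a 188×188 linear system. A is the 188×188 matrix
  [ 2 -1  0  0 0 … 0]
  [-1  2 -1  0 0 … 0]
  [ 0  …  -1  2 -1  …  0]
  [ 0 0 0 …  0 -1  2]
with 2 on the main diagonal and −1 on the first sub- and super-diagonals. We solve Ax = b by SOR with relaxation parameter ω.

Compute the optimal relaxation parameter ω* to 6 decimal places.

ρ_J = max_k |cos(kπ/189)| = cos(π/189) = 0.999862
root = sin(π/189) = 0.0166214  (since 1−cos² = sin²).
[ω*] 2 ÷ (1 + 0.0166214) = 2 ÷ 1.0166214 = 1.967301.
At ω = 1.967301 every |λ(B_ω)| = ω−1, so ρ_SOR = 0.967301.

ω* = 1.967301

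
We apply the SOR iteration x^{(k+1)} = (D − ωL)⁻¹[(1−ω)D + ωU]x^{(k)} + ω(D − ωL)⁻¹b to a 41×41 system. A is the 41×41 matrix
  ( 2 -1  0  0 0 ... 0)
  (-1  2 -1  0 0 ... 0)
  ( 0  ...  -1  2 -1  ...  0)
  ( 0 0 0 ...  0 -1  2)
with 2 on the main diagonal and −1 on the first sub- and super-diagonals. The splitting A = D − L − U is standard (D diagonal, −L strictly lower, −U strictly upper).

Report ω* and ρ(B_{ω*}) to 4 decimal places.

ω* = 1.8609, ρ_SOR = 0.8609

[ρ_J] n=41: ρ(B_J) = cos(π/(n+1)) = cos(π/42) = 0.9972.
√(1−ρ_J²) simplifies to sin(π/42) = 0.07473.
Then 2/(1+√(1−ρ_J²)) = 2/(1+0.07473); ω* = 2/1.07473 = 1.8609.
At ω = 1.8609 every |λ(B_ω)| = ω−1, so ρ_SOR = 0.8609.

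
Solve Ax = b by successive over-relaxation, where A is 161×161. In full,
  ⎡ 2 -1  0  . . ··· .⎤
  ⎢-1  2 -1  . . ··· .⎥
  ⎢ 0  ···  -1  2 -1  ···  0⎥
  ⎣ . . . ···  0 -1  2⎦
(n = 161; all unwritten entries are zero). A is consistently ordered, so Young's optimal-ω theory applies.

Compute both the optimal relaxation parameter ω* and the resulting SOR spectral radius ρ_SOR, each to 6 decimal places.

[ρ_J] n=161: ρ(B_J) = cos(π/(n+1)) = cos(π/162) = 0.999812.
√(1−ρ_J²) = |sin(π/162)| = 0.0193913
So ω* = 2/1.0193913 = 1.961955 (Young).
Hence ρ(B_{ω*}) = 1.961955 − 1 = 0.961955.

ω* = 1.961955, ρ_SOR = 0.961955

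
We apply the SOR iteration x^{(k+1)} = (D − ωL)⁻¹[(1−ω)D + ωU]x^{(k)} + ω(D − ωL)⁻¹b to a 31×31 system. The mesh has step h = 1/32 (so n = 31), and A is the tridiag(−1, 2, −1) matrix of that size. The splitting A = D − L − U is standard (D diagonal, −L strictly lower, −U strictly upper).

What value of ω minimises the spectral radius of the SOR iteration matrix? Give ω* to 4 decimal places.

n=31: λ(B_J) = 1 − λ(A)/2 = cos(kπ/32); k=1 gives ρ_J = 0.9952.
1 − cos²(π/32) = sin²(π/32) ⇒ √(1−ρ_J²) = sin(π/32) = 0.09802.
[ω*] 2 ÷ (1 + 0.09802) = 2 ÷ 1.09802 = 1.8215.
ρ_SOR = ω* − 1 ≈ 0.8215.

ω* = 1.8215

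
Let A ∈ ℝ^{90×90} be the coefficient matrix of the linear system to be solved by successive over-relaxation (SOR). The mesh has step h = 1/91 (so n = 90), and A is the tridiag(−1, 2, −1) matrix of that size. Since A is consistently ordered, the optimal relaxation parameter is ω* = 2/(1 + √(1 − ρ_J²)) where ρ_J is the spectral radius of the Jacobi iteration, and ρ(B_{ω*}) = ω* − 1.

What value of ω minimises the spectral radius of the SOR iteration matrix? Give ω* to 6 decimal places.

spectrum of D⁻¹(L+U) = {cos(kπ/91) : 1≤k≤90}; ρ_J = cos(π/91) = 0.999404.
1 − cos²(π/91) = sin²(π/91) ⇒ √(1−ρ_J²) = sin(π/91) = 0.0345161.
ω* = 2 / (1 + 0.0345161) = 2 / 1.0345161 ≈ 1.933271.
ρ(B_{ω*}) = ω*−1 = 0.933271

ω* = 1.933271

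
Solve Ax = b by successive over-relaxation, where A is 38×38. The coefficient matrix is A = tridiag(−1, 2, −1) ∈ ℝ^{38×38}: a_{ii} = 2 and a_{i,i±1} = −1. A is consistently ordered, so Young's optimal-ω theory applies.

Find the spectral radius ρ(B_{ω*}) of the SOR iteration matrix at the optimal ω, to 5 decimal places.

spectrum of D⁻¹(L+U) = {cos(kπ/39) : 1≤k≤38}; ρ_J = cos(π/39) = 0.99676.
1 − cos²(π/39) = sin²(π/39) ⇒ √(1−ρ_J²) = sin(π/39) = 0.080467.
Then 2/(1+√(1−ρ_J²)) = 2/(1+0.080467); ω* = 2/1.080467 = 1.85105.
ρ_SOR = ω* − 1 = 1.85105 − 1 = 0.85105.

ρ_SOR = 0.85105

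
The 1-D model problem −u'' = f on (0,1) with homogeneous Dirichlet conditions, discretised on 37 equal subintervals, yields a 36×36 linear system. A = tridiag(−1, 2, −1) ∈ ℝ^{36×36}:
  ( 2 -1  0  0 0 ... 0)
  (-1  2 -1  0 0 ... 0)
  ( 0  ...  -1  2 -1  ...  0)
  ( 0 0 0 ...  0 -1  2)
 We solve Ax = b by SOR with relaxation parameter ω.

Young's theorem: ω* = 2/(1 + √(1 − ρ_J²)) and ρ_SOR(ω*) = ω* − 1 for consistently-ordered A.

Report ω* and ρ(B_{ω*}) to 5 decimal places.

ω* = 1.84365, ρ_SOR = 0.84365

n=36: λ(B_J) = 1 − λ(A)/2 = cos(kπ/37); k=1 gives ρ_J = 0.99640.
root = sin(π/37) = 0.084806  (since 1−cos² = sin²).
So ω* = 2/1.084806 = 1.84365 (Young).
and ρ(B_{ω*}) = 1.84365 − 1 = 0.84365.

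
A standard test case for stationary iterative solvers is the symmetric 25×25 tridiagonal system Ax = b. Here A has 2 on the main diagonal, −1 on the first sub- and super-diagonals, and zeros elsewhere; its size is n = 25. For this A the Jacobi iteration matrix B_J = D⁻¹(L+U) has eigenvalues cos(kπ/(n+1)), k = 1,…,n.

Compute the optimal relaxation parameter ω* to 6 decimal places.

ω* = 1.784859

[ρ_J] n=25: ρ(B_J) = cos(π/(n+1)) = cos(π/26) = 0.992709.
root = sin(π/26) = 0.1205367  (since 1−cos² = sin²).
Then 2/(1+√(1−ρ_J²)) = 2/(1+0.1205367); ω* = 2/1.1205367 = 1.784859.
[ρ_SOR] ω* − 1 = 0.784859.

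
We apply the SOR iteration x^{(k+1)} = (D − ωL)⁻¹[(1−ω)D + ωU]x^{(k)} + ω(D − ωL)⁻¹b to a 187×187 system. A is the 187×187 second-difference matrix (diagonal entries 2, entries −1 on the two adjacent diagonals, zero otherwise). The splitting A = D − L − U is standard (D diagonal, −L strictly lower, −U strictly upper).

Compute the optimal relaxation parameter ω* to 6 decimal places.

ω* = 1.967130

With n=187, ρ(Jacobi) = cos(π/188) = 0.999860.
root = sin(π/188) = 0.0167098  (since 1−cos² = sin²).
ω* = 2 / (1 + 0.0167098) = 2 / 1.0167098 ≈ 1.967130.
At ω = 1.967130 every |λ(B_ω)| = ω−1, so ρ_SOR = 0.967130.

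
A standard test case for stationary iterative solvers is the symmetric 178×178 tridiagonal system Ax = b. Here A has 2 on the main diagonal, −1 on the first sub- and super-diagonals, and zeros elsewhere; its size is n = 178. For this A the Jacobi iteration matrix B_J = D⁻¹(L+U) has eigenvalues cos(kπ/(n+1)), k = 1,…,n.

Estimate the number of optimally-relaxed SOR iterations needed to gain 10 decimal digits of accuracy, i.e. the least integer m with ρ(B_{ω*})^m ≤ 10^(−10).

With n=178, ρ(Jacobi) = cos(π/179) = 0.9998460.
√(1−ρ_J²) = |sin(π/179)| = 0.0175499
Then 2/(1+√(1−ρ_J²)) = 2/(1+0.0175499); ω* = 2/1.0175499 = 1.9655056.
ρ_SOR = ω* − 1 ≈ 0.9655056.
m ≥ 10·ln10 / (−ln 0.9655056) = 655.945; smallest integer m = 656.

m = 656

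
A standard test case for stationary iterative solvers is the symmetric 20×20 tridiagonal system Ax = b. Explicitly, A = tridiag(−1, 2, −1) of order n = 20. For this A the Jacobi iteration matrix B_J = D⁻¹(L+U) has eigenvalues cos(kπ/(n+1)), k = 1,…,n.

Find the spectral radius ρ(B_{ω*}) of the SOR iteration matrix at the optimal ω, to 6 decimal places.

n=20: λ(B_J) = 1 − λ(A)/2 = cos(kπ/21); k=1 gives ρ_J = 0.988831.
√(1 − cos²(π/21)) = sin(π/21) ≈ 0.1490423.
ω* = 2/(1 + 0.1490423) = 2/1.1490423 = 1.740580.
[ρ_SOR] ω* − 1 = 0.740580.

ρ_SOR = 0.740580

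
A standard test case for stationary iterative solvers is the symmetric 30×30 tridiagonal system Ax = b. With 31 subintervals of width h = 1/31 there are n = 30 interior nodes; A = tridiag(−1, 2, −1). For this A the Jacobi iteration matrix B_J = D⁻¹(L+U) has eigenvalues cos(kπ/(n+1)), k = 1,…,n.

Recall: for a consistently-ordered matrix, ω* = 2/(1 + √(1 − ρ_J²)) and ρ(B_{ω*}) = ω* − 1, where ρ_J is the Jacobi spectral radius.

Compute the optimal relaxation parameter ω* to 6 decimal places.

[ρ_J] n=30: ρ(B_J) = cos(π/(n+1)) = cos(π/31) = 0.994869.
root = sin(π/31) = 0.1011683  (since 1−cos² = sin²).
ω* = 2 / (1 + 0.1011683) = 2 / 1.1011683 ≈ 1.816253.
Hence ρ(B_{ω*}) = 1.816253 − 1 = 0.816253.

ω* = 1.816253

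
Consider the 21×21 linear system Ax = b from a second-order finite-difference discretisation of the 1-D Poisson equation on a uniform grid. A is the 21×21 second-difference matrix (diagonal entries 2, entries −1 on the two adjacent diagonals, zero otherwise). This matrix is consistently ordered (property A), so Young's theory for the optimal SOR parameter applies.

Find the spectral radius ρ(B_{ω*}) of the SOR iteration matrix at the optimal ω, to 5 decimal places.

ρ_SOR = 0.75083

ρ_J = max_k |cos(kπ/22)| = cos(π/22) = 0.98982
1 − cos²(π/22) = sin²(π/22) ⇒ √(1−ρ_J²) = sin(π/22) = 0.142315.
Then 2/(1+√(1−ρ_J²)) = 2/(1+0.142315); ω* = 2/1.142315 = 1.75083.
ρ(B_{ω*}) = ω*−1 = 0.75083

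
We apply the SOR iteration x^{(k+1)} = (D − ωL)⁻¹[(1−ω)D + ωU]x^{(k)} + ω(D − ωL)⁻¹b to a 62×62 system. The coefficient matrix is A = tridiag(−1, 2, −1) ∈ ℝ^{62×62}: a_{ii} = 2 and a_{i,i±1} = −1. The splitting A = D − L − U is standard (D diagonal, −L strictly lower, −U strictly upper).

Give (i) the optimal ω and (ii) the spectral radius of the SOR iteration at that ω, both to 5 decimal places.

spectrum of D⁻¹(L+U) = {cos(kπ/63) : 1≤k≤62}; ρ_J = cos(π/63) = 0.99876.
√(1 − cos²(π/63)) = sin(π/63) ≈ 0.049846.
ω* = 2/(1+0.049846) = 1.90504
[ρ_SOR] ω* − 1 = 0.90504.

ω* = 1.90504, ρ_SOR = 0.90504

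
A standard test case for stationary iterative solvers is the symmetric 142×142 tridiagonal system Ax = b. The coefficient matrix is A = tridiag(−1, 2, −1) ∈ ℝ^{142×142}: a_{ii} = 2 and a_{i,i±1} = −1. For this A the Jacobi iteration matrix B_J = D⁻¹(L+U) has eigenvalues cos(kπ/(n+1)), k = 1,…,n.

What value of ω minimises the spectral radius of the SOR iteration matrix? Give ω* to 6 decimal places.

B_J for the 142×142 system has eigenvalues cos(kπ/143); ρ_J = cos(π/143) = 0.999759.
root = sin(π/143) = 0.0219674  (since 1−cos² = sin²).
[ω*] 2 ÷ (1 + 0.0219674) = 2 ÷ 1.0219674 = 1.957010.
[ρ_SOR] ω* − 1 = 0.957010.

ω* = 1.957010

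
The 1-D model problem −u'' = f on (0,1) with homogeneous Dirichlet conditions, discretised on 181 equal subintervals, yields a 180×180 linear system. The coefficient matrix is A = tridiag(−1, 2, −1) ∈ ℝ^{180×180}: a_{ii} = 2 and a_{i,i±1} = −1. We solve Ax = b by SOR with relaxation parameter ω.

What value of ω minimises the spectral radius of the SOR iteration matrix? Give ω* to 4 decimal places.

With n=180, ρ(Jacobi) = cos(π/181) = 0.9998.
√(1−ρ_J²) simplifies to sin(π/181) = 0.01736.
ω* = 2/(1 + 0.01736) = 2/1.01736 = 1.9659.
At ω = 1.9659 every |λ(B_ω)| = ω−1, so ρ_SOR = 0.9659.

ω* = 1.9659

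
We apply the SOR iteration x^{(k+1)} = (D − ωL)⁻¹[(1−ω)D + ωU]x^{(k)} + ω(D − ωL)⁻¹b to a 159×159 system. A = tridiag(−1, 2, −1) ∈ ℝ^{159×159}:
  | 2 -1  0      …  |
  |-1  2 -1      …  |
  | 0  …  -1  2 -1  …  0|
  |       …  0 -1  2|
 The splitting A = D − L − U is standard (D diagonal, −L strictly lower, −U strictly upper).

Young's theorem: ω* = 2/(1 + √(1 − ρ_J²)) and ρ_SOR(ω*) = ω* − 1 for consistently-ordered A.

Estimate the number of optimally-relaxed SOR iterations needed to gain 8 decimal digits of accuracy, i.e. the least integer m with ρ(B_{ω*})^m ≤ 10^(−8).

B_J for the 159×159 system has eigenvalues cos(kπ/160); ρ_J = cos(π/160) = 0.9998072.
1 − cos²(π/160) = sin²(π/160) ⇒ √(1−ρ_J²) = sin(π/160) = 0.0196337.
So ω* = 2/1.0196337 = 1.9614887 (Young).
ρ_SOR = ω* − 1 = 1.9614887 − 1 = 0.9614887.
Need (0.9614887)^m ≤ 10^(−8): m ≥ 8·ln10/|ln 0.9614887| = 18.4207/0.0392725 = 469.048 ⇒ m = 470.

m = 470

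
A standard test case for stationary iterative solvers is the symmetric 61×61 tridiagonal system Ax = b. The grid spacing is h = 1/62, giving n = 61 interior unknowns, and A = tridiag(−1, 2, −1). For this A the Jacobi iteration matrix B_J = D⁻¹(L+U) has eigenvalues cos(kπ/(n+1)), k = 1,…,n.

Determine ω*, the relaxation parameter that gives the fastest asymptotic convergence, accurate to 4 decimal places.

ω* = 1.9036

With n=61, ρ(Jacobi) = cos(π/62) = 0.9987.
√(1−ρ_J²) simplifies to sin(π/62) = 0.05065.
[ω*] 2 ÷ (1 + 0.05065) = 2 ÷ 1.05065 = 1.9036.
ρ_SOR = ω* − 1 ≈ 0.9036.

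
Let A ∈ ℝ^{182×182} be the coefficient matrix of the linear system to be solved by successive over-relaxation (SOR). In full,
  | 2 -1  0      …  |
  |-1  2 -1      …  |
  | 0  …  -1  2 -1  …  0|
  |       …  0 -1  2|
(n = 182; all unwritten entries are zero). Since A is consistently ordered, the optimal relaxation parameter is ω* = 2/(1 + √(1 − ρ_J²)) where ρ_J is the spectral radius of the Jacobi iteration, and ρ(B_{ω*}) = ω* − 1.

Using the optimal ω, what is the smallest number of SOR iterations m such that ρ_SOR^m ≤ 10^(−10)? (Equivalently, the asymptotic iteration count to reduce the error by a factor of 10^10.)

m = 671

n=182: λ(B_J) = 1 − λ(A)/2 = cos(kπ/183); k=1 gives ρ_J = 0.9998526.
root = sin(π/183) = 0.0171663  (since 1−cos² = sin²).
ω* = 2/(1 + 0.0171663) = 2/1.0171663 = 1.9662468.
At ω = 1.9662468 every |λ(B_ω)| = ω−1, so ρ_SOR = 0.9662468.
Need (0.9662468)^m ≤ 10^(−10): m ≥ 10·ln10/|ln 0.9662468| = 23.0259/0.034336 = 670.605 ⇒ m = 671.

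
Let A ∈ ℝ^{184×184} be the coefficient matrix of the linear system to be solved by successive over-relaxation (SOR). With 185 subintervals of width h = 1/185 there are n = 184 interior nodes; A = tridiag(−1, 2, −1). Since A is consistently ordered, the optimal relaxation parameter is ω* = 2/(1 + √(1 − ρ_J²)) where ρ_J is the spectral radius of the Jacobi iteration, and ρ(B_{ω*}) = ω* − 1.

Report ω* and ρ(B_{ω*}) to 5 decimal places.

B_J for the 184×184 system has eigenvalues cos(kπ/185); ρ_J = cos(π/185) = 0.99986.
√(1 − cos²(π/185)) = sin(π/185) ≈ 0.016981.
[ω*] 2 ÷ (1 + 0.016981) = 2 ÷ 1.016981 = 1.96661.
At ω = 1.96661 every |λ(B_ω)| = ω−1, so ρ_SOR = 0.96661.

ω* = 1.96661, ρ_SOR = 0.96661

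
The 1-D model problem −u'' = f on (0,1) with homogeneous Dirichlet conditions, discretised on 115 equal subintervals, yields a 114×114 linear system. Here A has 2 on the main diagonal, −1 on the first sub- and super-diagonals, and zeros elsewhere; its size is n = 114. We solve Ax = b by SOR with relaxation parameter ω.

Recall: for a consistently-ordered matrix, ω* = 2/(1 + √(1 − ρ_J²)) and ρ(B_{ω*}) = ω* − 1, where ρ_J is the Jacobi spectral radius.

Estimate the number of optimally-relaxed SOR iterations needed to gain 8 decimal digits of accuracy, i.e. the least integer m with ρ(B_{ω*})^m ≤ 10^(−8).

m = 338

n=114: λ(B_J) = 1 − λ(A)/2 = cos(kπ/115); k=1 gives ρ_J = 0.9996269.
√(1−ρ_J²) = |sin(π/115)| = 0.0273148
Young: ω* = 2/(1+√(1−ρ_J²)) = 2/(1+0.0273148) = 2/1.0273148 = 1.9468229.
ρ_SOR = ω* − 1 = 1.9468229 − 1 = 0.9468229.
For 8 digits: m = 8·ln10 / (−ln 0.9468229) = 18.4207/0.0546432 = 337.109; round up → m = 338.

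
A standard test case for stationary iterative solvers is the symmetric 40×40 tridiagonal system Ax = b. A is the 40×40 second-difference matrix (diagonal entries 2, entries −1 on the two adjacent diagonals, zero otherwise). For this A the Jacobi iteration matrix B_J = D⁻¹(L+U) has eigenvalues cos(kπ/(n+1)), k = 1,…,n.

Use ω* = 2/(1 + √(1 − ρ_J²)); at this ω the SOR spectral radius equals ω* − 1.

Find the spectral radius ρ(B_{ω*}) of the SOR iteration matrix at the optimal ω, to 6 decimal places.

[ρ_J] n=40: ρ(B_J) = cos(π/(n+1)) = cos(π/41) = 0.997066.
√(1−ρ_J²) = |sin(π/41)| = 0.0765493
Then 2/(1+√(1−ρ_J²)) = 2/(1+0.0765493); ω* = 2/1.0765493 = 1.857788.
ρ(B_{ω*}) = ω*−1 = 0.857788

ρ_SOR = 0.857788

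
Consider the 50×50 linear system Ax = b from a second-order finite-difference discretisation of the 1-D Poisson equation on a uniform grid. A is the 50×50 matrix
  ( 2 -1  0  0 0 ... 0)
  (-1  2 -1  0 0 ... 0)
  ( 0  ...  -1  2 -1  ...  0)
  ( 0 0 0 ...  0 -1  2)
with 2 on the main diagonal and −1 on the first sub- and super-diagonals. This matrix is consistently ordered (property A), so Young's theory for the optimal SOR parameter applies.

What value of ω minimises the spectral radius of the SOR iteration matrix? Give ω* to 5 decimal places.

ω* = 1.88402

spectrum of D⁻¹(L+U) = {cos(kπ/51) : 1≤k≤50}; ρ_J = cos(π/51) = 0.99810.
√(1−ρ_J²) simplifies to sin(π/51) = 0.061561.
ω* = 2/(1 + 0.061561) = 2/1.061561 = 1.88402.
At ω = 1.88402 every |λ(B_ω)| = ω−1, so ρ_SOR = 0.88402.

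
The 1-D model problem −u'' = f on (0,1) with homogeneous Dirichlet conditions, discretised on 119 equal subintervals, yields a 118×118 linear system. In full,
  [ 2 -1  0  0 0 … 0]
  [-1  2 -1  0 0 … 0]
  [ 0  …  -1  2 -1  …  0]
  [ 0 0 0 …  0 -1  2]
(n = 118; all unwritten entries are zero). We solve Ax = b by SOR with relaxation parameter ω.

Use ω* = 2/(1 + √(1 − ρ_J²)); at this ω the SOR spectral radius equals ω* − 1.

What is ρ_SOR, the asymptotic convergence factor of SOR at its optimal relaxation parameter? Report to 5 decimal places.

n=118: λ(B_J) = 1 − λ(A)/2 = cos(kπ/119); k=1 gives ρ_J = 0.99965.
√(1−ρ_J²) = |sin(π/119)| = 0.026397
ω* = 2/(1+0.026397) = 1.94856
and ρ(B_{ω*}) = 1.94856 − 1 = 0.94856.

ρ_SOR = 0.94856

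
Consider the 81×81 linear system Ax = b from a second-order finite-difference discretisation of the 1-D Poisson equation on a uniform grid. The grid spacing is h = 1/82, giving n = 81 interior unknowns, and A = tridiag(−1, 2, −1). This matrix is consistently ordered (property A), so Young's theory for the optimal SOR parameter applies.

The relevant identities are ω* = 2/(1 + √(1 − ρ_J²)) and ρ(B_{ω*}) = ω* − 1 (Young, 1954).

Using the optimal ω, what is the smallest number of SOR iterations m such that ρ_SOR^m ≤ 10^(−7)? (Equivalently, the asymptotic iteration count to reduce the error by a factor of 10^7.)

½·tridiag(1,0,1) at n=81: λ_k = cos(kπ/82); max |λ| at k=1 ⇒ ρ_J = cos(π/82) ≈ 0.9992662.
1 − cos²(π/82) = sin²(π/82) ⇒ √(1−ρ_J²) = sin(π/82) = 0.0383027.
[ω*] 2 ÷ (1 + 0.0383027) = 2 ÷ 1.0383027 = 1.9262206.
ρ_SOR = ω* − 1 = 1.9262206 − 1 = 0.9262206.
Need (0.9262206)^m ≤ 10^(−7): m ≥ 7·ln10/|ln 0.9262206| = 16.1181/0.0766428 = 210.302 ⇒ m = 211.

m = 211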